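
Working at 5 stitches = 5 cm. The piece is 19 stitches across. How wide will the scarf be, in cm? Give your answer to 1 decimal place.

19.0 cm.

5 stitches / 5 cm = 1 stitches per cm.
19 / 1 = 19.00 cm.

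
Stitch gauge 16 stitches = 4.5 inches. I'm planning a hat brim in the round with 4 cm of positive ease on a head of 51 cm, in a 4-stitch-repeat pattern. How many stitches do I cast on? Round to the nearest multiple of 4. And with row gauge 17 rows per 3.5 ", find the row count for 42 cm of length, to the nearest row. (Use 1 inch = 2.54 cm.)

Cast on 76 stitches; work 80 rows.

Finished = 51 + 4 = 55 cm.
55 cm × 1/2.54 = 21.65 inches.
16/4.5 = 3.556 sts per in; 21.65 × 3.556 = 76.99 sts.
Nearest multiple of 4 → 76.
42 cm = 16.54 inches; × 4.857 = 80.31 → 80 rows.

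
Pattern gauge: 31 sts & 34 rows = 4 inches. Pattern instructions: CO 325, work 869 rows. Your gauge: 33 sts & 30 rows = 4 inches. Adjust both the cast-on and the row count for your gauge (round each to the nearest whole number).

Stitches: 325 × 33/31 = 345.97 → 346.
Rows: 869 × 30/34 = 766.76 → 767.

Cast on 346 stitches; work 767 rows.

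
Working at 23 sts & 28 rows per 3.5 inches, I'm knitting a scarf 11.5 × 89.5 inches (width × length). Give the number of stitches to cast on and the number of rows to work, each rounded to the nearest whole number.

Stitch gauge = 23/3.5 = 6.571 sts/in; 11.5 × 6.571 = 75.57 → 76 sts.
Row gauge = 28/3.5 = 8 rows/in; 89.5 × 8 = 716.00 → 716 rows.

Cast on 76 stitches and work 716 rows.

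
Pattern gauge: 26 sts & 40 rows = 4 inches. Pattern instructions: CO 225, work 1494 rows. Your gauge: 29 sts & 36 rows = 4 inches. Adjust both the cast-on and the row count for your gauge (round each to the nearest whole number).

Cast on 251 stitches; work 1345 rows.

Stitches: 225 × 29/26 = 250.96 → 251.
Rows: 1494 × 36/40 = 1344.60 → 1345.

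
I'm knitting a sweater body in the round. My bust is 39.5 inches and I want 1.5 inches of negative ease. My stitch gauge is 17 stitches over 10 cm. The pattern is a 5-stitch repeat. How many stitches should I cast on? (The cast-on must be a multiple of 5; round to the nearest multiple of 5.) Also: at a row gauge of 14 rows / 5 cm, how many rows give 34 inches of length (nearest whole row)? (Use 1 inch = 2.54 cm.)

Cast on 165 stitches; work 242 rows.

Finished = 39.5 − 1.5 = 38 inches.
38 inches × 2.54 = 96.52 cm.
17/10 = 1.7 sts per cm; 96.52 × 1.7 = 164.08 sts.
Nearest multiple of 5 → 165.
34 inches = 86.36 cm; × 2.8 = 241.81 → 242 rows.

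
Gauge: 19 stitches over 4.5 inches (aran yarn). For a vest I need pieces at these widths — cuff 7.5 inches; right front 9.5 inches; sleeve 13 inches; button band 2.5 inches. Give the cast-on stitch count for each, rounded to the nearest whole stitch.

cuff 32; right front 40; sleeve 55; button band 11.

Rate = 19/4.5 = 4.222 sts per in.
cuff: 7.5 × 4.222 = 31.67 → 32.
right front: 9.5 × 4.222 = 40.11 → 40.
sleeve: 13 × 4.222 = 54.89 → 55.
button band: 2.5 × 4.222 = 10.56 → 11.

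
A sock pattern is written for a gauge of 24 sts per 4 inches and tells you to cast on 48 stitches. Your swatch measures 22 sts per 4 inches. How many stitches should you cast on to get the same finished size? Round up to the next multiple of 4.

Cast on 44 stitches.

Scale factor = 22 / 24 = 0.917.
48 × 22 / 24 = 44.00 sts.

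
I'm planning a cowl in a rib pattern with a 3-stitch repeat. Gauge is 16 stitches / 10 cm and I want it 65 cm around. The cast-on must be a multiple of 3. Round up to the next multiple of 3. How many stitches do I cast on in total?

16 / 10 = 1.6 sts per cm.
65 × 1.6 = 104.00 sts.
Next multiple of 3: 105.

CO 105 sts.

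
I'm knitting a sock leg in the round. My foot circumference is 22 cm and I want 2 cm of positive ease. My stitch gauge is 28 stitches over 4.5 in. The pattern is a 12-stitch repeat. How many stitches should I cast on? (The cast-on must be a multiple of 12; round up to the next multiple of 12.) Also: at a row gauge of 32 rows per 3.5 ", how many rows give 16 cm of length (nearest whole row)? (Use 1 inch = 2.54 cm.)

Cast on 60 stitches; work 58 rows.

Finished = 22 + 2 = 24 cm.
24 cm × 1/2.54 = 9.45 inches.
28/4.5 = 6.222 sts per in; 9.45 × 6.222 = 58.79 sts.
Next multiple of 12 → 60.
16 cm = 6.30 inches; × 9.143 = 57.59 → 58 rows.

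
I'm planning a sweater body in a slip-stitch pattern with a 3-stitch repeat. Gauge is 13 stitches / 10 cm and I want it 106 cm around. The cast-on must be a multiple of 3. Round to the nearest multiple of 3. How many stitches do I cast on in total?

Cast on 138 stitches.

13 / 10 = 1.3 sts per cm.
106 × 1.3 = 137.80 sts.
Nearest multiple of 3: 138.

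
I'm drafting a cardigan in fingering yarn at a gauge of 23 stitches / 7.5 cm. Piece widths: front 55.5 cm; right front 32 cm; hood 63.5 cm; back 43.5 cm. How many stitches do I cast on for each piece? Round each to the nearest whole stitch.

Rate = 23/7.5 = 3.067 sts per cm.
front: 55.5 × 3.067 = 170.20 → 170.
right front: 32 × 3.067 = 98.13 → 98.
hood: 63.5 × 3.067 = 194.73 → 195.
back: 43.5 × 3.067 = 133.40 → 133.

front 170; right front 98; hood 195; back 133.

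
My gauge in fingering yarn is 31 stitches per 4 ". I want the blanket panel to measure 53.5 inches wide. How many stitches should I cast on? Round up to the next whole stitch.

31 stitches / 4 in = 7.75 stitches per inch.
53.5 × 7.75 = 414.62 stitches.
Round up → 415.

CO 415 sts.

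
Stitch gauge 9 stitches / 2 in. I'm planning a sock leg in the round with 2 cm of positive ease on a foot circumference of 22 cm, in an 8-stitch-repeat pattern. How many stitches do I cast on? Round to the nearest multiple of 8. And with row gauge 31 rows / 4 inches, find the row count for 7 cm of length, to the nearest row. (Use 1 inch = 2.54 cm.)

Finished = 22 + 2 = 24 cm.
24 cm × 1/2.54 = 9.45 inches.
9/2 = 4.5 sts per in; 9.45 × 4.5 = 42.52 sts.
Nearest multiple of 8 → 40.
7 cm = 2.76 inches; × 7.75 = 21.36 → 21 rows.

Cast on 40 stitches; work 21 rows.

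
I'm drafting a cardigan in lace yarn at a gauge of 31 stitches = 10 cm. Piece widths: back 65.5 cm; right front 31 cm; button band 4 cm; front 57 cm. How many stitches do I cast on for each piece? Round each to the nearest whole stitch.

back 203; right front 96; button band 12; front 177.

Rate = 31/10 = 3.1 sts per cm.
back: 65.5 × 3.1 = 203.05 → 203.
right front: 31 × 3.1 = 96.10 → 96.
button band: 4 × 3.1 = 12.40 → 12.
front: 57 × 3.1 = 176.70 → 177.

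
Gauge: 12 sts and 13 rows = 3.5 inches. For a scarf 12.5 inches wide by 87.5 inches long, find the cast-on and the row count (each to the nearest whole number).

Stitch gauge = 12/3.5 = 3.429 sts/in; 12.5 × 3.429 = 42.86 → 43 sts.
Row gauge = 13/3.5 = 3.714 rows/in; 87.5 × 3.714 = 325.00 → 325 rows.

Cast on 43 stitches and work 325 rows.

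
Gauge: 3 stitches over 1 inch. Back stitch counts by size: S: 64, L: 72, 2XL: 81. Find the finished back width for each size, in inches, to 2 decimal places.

3/1 = 3 sts per in.
S: 64 / 3 = 21.333 → 21.33 in.
L: 72 / 3 = 24.000 → 24.00 in.
2XL: 81 / 3 = 27.000 → 27.00 in.

S 21.33 inches; L 24.00 inches; 2XL 27.00 inches.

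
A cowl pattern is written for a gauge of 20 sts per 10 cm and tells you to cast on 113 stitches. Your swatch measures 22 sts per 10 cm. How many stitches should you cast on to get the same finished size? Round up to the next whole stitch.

Scale factor = 22 / 20 = 1.100.
113 × 22 / 20 = 124.30 sts.
→ 125 sts.

CO 125 sts.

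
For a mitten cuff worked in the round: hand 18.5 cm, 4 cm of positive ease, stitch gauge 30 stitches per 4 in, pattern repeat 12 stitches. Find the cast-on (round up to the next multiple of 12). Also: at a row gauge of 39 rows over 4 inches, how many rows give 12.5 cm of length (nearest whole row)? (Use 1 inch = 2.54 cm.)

Finished = 18.5 + 4 = 22.5 cm.
22.5 cm × 1/2.54 = 8.86 inches.
30/4 = 7.5 sts per in; 8.86 × 7.5 = 66.44 sts.
Next multiple of 12 → 72.
12.5 cm = 4.92 inches; × 9.75 = 47.98 → 48 rows.

Cast on 72 stitches; work 48 rows.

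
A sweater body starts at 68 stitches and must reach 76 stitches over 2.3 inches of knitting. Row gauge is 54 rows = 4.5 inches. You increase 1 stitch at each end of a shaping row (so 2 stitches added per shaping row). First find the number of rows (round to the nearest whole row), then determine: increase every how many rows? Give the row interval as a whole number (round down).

Increase every 7th row.

Rows = 2.3 × 12 = 27.6 → 28 rows.
Stitches to add: 8 → 4 shaping rows (at 2 st each).
28 / 4 = 7.00 → every 7 rows.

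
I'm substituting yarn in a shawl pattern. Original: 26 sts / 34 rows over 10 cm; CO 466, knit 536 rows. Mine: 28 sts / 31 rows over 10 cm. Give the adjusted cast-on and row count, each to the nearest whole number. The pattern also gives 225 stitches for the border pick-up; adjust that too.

Cast on 502 stitches; work 489 rows; border pick-up 242 stitches.

Stitches: 466 × 28/26 = 501.85 → 502.
Rows: 536 × 31/34 = 488.71 → 489.
border pick-up: 225 × 28/26 = 242.31 → 242.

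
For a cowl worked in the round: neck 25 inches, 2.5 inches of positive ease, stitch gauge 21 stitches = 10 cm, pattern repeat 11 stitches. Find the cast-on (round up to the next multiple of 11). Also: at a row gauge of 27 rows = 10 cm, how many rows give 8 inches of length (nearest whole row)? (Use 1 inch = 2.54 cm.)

Finished = 25 + 2.5 = 27.5 inches.
27.5 inches × 2.54 = 69.85 cm.
21/10 = 2.1 sts per cm; 69.85 × 2.1 = 146.69 sts.
Next multiple of 11 → 154.
8 inches = 20.32 cm; × 2.7 = 54.86 → 55 rows.

Cast on 154 stitches; work 55 rows.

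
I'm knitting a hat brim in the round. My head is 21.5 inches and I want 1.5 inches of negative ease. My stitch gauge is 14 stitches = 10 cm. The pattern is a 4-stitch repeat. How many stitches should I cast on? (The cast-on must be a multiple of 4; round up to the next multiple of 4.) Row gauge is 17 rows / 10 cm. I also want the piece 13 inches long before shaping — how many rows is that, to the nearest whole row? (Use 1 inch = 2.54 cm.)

Cast on 72 stitches; work 56 rows.

Finished = 21.5 − 1.5 = 20 inches.
20 inches × 2.54 = 50.80 cm.
14/10 = 1.4 sts per cm; 50.80 × 1.4 = 71.12 sts.
Next multiple of 4 → 72.
13 inches = 33.02 cm; × 1.7 = 56.13 → 56 rows.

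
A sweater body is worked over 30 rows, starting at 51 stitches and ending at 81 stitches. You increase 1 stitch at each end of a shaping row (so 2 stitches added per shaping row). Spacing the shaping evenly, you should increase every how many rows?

Stitches to add: |81 − 51| = 30.
Shaping rows needed: 30 / 2 = 15.
30 rows / 15 = every 2 rows.

Increase every 2nd row.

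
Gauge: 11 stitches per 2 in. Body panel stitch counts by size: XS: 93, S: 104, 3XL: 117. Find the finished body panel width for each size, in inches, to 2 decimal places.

11/2 = 5.5 sts per in.
XS: 93 / 5.5 = 16.909 → 16.91 in.
S: 104 / 5.5 = 18.909 → 18.91 in.
3XL: 117 / 5.5 = 21.273 → 21.27 in.

XS 16.91 inches; S 18.91 inches; 3XL 21.27 inches.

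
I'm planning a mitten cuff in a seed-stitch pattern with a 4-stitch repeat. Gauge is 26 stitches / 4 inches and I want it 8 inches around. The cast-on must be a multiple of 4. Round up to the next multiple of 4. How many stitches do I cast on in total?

CO 52 sts.

26 / 4 = 6.5 sts per inch.
8 × 6.5 = 52.00 sts.
Next multiple of 4: 52.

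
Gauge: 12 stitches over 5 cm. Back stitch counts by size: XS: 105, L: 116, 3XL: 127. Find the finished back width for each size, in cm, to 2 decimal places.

12/5 = 2.4 sts per cm.
XS: 105 / 2.4 = 43.750 → 43.75 cm.
L: 116 / 2.4 = 48.333 → 48.33 cm.
3XL: 127 / 2.4 = 52.917 → 52.92 cm.

XS 43.75 cm; L 48.33 cm; 3XL 52.92 cm.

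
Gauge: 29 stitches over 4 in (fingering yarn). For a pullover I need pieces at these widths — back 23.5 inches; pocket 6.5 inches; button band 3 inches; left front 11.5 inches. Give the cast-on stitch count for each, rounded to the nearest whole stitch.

back 170; pocket 47; button band 22; left front 83.

Rate = 29/4 = 7.25 sts per in.
back: 23.5 × 7.25 = 170.38 → 170.
pocket: 6.5 × 7.25 = 47.12 → 47.
button band: 3 × 7.25 = 21.75 → 22.
left front: 11.5 × 7.25 = 83.38 → 83.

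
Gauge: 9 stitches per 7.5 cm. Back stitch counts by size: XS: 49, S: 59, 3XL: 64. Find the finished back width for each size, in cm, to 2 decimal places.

9/7.5 = 1.2 sts per cm.
XS: 49 / 1.2 = 40.833 → 40.83 cm.
S: 59 / 1.2 = 49.167 → 49.17 cm.
3XL: 64 / 1.2 = 53.333 → 53.33 cm.

XS 40.83 cm; S 49.17 cm; 3XL 53.33 cm.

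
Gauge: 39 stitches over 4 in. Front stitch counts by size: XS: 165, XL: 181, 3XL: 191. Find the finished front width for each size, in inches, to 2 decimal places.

XS 16.92 inches; XL 18.56 inches; 3XL 19.59 inches.

39/4 = 9.75 sts per in.
XS: 165 / 9.75 = 16.923 → 16.92 in.
XL: 181 / 9.75 = 18.564 → 18.56 in.
3XL: 191 / 9.75 = 19.590 → 19.59 in.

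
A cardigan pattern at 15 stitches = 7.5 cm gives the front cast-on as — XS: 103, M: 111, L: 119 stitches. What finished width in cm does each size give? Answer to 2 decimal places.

XS 51.50 cm; M 55.50 cm; L 59.50 cm.

15/7.5 = 2 sts per cm.
XS: 103 / 2 = 51.500 → 51.50 cm.
M: 111 / 2 = 55.500 → 55.50 cm.
L: 119 / 2 = 59.500 → 59.50 cm.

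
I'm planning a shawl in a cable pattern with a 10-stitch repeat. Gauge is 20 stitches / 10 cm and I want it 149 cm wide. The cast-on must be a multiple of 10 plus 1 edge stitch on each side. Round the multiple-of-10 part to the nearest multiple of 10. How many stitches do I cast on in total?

302 stitches.

20 / 10 = 2 sts per cm.
149 × 2 = 298.00 sts.
Less 2 edge sts → 296.00 for the repeat.
Nearest multiple of 10: 300.
Add back 2 edge sts → 302.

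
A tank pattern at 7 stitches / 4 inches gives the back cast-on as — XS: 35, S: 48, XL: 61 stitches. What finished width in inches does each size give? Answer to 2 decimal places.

7/4 = 1.75 sts per in.
XS: 35 / 1.75 = 20.000 → 20.00 in.
S: 48 / 1.75 = 27.429 → 27.43 in.
XL: 61 / 1.75 = 34.857 → 34.86 in.

XS 20.00 inches; S 27.43 inches; XL 34.86 inches.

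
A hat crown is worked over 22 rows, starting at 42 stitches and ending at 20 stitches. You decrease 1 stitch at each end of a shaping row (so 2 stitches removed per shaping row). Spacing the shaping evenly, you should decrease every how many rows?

Decrease every 2nd row.

Stitches to remove: |20 − 42| = 22.
Shaping rows needed: 22 / 2 = 11.
22 rows / 11 = every 2 rows.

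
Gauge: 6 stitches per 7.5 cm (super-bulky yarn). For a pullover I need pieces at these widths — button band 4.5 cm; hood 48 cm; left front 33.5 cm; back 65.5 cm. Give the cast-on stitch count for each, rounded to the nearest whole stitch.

button band 4; hood 38; left front 27; back 52.

Rate = 6/7.5 = 0.8 sts per cm.
button band: 4.5 × 0.8 = 3.60 → 4.
hood: 48 × 0.8 = 38.40 → 38.
left front: 33.5 × 0.8 = 26.80 → 27.
back: 65.5 × 0.8 = 52.40 → 52.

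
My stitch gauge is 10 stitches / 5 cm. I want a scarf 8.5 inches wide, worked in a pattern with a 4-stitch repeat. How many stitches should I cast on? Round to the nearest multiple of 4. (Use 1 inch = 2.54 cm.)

CO 44 sts.

8.5 in = 8.5 × 2.54 = 21.59 cm.
10 / 5 = 2 sts/cm.
21.59 × 2 = 43.18 sts.
→ 44.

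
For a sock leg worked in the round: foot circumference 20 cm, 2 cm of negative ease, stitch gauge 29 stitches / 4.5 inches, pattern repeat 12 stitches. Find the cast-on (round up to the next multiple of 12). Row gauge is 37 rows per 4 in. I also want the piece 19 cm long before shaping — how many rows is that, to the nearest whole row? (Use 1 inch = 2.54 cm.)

Cast on 48 stitches; work 69 rows.

Finished = 20 − 2 = 18 cm.
18 cm × 1/2.54 = 7.09 inches.
29/4.5 = 6.444 sts per in; 7.09 × 6.444 = 45.67 sts.
Next multiple of 12 → 48.
19 cm = 7.48 inches; × 9.25 = 69.19 → 69 rows.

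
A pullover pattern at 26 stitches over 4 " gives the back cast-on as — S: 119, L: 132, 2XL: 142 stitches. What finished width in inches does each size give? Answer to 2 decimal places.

S 18.31 inches; L 20.31 inches; 2XL 21.85 inches.

26/4 = 6.5 sts per in.
S: 119 / 6.5 = 18.308 → 18.31 in.
L: 132 / 6.5 = 20.308 → 20.31 in.
2XL: 142 / 6.5 = 21.846 → 21.85 in.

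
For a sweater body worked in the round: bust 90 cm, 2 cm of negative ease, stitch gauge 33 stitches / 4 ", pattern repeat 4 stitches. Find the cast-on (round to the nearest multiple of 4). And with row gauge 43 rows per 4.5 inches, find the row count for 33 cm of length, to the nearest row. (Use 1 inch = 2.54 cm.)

Finished = 90 − 2 = 88 cm.
88 cm × 1/2.54 = 34.65 inches.
33/4 = 8.25 sts per in; 34.65 × 8.25 = 285.83 sts.
Nearest multiple of 4 → 284.
33 cm = 12.99 inches; × 9.556 = 124.15 → 124 rows.

Cast on 284 stitches; work 124 rows.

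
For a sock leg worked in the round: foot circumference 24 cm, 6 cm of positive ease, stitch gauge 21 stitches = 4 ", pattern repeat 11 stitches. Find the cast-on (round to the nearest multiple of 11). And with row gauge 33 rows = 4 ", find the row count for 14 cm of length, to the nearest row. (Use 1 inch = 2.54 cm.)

Finished = 24 + 6 = 30 cm.
30 cm × 1/2.54 = 11.81 inches.
21/4 = 5.25 sts per in; 11.81 × 5.25 = 62.01 sts.
Nearest multiple of 11 → 66.
14 cm = 5.51 inches; × 8.25 = 45.47 → 45 rows.

Cast on 66 stitches; work 45 rows.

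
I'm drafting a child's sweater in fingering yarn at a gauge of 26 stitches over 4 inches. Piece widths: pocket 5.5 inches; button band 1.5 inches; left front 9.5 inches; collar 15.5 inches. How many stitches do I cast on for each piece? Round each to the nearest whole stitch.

pocket 36; button band 10; left front 62; collar 101.

Rate = 26/4 = 6.5 sts per in.
pocket: 5.5 × 6.5 = 35.75 → 36.
button band: 1.5 × 6.5 = 9.75 → 10.
left front: 9.5 × 6.5 = 61.75 → 62.
collar: 15.5 × 6.5 = 100.75 → 101.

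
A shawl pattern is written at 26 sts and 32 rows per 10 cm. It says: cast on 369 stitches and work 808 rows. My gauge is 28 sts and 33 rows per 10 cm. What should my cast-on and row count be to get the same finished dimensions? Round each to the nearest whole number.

Stitches: 369 × 28/26 = 397.38 → 397.
Rows: 808 × 33/32 = 833.25 → 833.

Cast on 397 stitches; work 833 rows.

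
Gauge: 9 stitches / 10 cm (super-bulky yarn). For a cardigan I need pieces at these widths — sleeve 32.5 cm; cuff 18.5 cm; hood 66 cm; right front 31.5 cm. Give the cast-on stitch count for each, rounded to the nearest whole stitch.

sleeve 29; cuff 17; hood 59; right front 28.

Rate = 9/10 = 0.9 sts per cm.
sleeve: 32.5 × 0.9 = 29.25 → 29.
cuff: 18.5 × 0.9 = 16.65 → 17.
hood: 66 × 0.9 = 59.40 → 59.
right front: 31.5 × 0.9 = 28.35 → 28.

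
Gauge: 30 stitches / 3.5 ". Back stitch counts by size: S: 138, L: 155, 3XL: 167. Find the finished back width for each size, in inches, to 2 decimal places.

30/3.5 = 8.571 sts per in.
S: 138 / 8.571 = 16.100 → 16.10 in.
L: 155 / 8.571 = 18.083 → 18.08 in.
3XL: 167 / 8.571 = 19.483 → 19.48 in.

S 16.10 inches; L 18.08 inches; 3XL 19.48 inches.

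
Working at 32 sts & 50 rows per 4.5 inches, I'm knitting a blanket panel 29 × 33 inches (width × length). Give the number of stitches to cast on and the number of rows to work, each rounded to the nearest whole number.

Cast on 206 stitches and work 367 rows.

Stitch gauge = 32/4.5 = 7.111 sts/in; 29 × 7.111 = 206.22 → 206 sts.
Row gauge = 50/4.5 = 11.111 rows/in; 33 × 11.111 = 366.67 → 367 rows.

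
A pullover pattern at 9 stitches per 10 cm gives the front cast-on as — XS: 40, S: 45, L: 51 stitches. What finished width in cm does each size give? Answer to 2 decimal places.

XS 44.44 cm; S 50.00 cm; L 56.67 cm.

9/10 = 0.9 sts per cm.
XS: 40 / 0.9 = 44.444 → 44.44 cm.
S: 45 / 0.9 = 50.000 → 50.00 cm.
L: 51 / 0.9 = 56.667 → 56.67 cm.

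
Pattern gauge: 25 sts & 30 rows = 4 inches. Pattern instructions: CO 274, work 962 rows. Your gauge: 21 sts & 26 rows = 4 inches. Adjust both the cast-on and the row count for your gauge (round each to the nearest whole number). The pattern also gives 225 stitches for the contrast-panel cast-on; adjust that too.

Stitches: 274 × 21/25 = 230.16 → 230.
Rows: 962 × 26/30 = 833.73 → 834.
contrast-panel cast-on: 225 × 21/25 = 189.00 → 189.

Cast on 230 stitches; work 834 rows; contrast-panel cast-on 189 stitches.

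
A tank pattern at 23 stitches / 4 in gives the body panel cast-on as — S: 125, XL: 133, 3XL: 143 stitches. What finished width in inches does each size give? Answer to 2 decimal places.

S 21.74 inches; XL 23.13 inches; 3XL 24.87 inches.

23/4 = 5.75 sts per in.
S: 125 / 5.75 = 21.739 → 21.74 in.
XL: 133 / 5.75 = 23.130 → 23.13 in.
3XL: 143 / 5.75 = 24.870 → 24.87 in.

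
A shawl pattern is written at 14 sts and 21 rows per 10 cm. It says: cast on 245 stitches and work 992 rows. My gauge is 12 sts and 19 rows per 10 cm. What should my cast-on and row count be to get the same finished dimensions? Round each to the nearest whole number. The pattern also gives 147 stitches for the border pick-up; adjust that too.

Stitches: 245 × 12/14 = 210.00 → 210.
Rows: 992 × 19/21 = 897.52 → 898.
border pick-up: 147 × 12/14 = 126.00 → 126.

Cast on 210 stitches; work 898 rows; border pick-up 126 stitches.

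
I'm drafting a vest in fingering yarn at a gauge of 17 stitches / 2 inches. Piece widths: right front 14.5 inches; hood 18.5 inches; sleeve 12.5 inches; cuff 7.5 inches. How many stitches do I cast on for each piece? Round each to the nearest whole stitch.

right front 123; hood 157; sleeve 106; cuff 64.

Rate = 17/2 = 8.5 sts per in.
right front: 14.5 × 8.5 = 123.25 → 123.
hood: 18.5 × 8.5 = 157.25 → 157.
sleeve: 12.5 × 8.5 = 106.25 → 106.
cuff: 7.5 × 8.5 = 63.75 → 64.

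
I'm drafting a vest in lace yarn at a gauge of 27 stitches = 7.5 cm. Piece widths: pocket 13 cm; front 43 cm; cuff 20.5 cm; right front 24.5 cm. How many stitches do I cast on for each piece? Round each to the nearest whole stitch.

pocket 47; front 155; cuff 74; right front 88.

Rate = 27/7.5 = 3.6 sts per cm.
pocket: 13 × 3.6 = 46.80 → 47.
front: 43 × 3.6 = 154.80 → 155.
cuff: 20.5 × 3.6 = 73.80 → 74.
right front: 24.5 × 3.6 = 88.20 → 88.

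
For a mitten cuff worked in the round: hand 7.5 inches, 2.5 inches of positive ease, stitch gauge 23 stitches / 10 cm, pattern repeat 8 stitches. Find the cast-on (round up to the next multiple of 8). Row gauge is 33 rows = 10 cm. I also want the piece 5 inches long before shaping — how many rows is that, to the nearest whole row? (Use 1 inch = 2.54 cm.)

Cast on 64 stitches; work 42 rows.

Finished = 7.5 + 2.5 = 10 inches.
10 inches × 2.54 = 25.40 cm.
23/10 = 2.3 sts per cm; 25.40 × 2.3 = 58.42 sts.
Next multiple of 8 → 64.
5 inches = 12.70 cm; × 3.3 = 41.91 → 42 rows.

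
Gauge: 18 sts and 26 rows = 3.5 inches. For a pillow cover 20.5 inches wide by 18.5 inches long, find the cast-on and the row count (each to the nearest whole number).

Stitch gauge = 18/3.5 = 5.143 sts/in; 20.5 × 5.143 = 105.43 → 105 sts.
Row gauge = 26/3.5 = 7.429 rows/in; 18.5 × 7.429 = 137.43 → 137 rows.

Cast on 105 stitches and work 137 rows.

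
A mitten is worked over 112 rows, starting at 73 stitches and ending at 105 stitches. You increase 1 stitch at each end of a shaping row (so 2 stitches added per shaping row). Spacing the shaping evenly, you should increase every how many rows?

Stitches to add: |105 − 73| = 32.
Shaping rows needed: 32 / 2 = 16.
112 rows / 16 = every 7 rows.

Increase every 7th row.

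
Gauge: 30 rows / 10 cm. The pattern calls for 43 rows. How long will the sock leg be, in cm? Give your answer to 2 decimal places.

14.33 cm.

30 rows / 10 cm = 3 rows per cm.
43 / 3 = 14.333 cm.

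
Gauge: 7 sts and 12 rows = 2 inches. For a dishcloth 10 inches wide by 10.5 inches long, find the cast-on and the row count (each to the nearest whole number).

Cast on 35 stitches and work 63 rows.

Stitch gauge = 7/2 = 3.5 sts/in; 10 × 3.5 = 35.00 → 35 sts.
Row gauge = 12/2 = 6 rows/in; 10.5 × 6 = 63.00 → 63 rows.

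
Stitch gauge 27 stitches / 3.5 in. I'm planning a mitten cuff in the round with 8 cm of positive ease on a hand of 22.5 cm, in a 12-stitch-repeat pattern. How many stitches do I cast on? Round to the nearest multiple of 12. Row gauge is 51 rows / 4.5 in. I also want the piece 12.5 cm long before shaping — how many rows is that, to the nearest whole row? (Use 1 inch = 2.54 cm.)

Cast on 96 stitches; work 56 rows.

Finished = 22.5 + 8 = 30.5 cm.
30.5 cm × 1/2.54 = 12.01 inches.
27/3.5 = 7.714 sts per in; 12.01 × 7.714 = 92.63 sts.
Nearest multiple of 12 → 96.
12.5 cm = 4.92 inches; × 11.333 = 55.77 → 56 rows.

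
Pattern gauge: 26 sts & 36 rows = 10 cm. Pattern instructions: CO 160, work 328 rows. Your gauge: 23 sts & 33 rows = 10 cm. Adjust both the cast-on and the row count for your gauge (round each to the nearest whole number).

Cast on 142 stitches; work 301 rows.

Stitches: 160 × 23/26 = 141.54 → 142.
Rows: 328 × 33/36 = 300.67 → 301.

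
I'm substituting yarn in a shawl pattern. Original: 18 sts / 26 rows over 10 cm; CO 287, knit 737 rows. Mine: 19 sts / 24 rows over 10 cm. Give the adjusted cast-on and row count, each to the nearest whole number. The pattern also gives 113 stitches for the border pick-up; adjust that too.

Stitches: 287 × 19/18 = 302.94 → 303.
Rows: 737 × 24/26 = 680.31 → 680.
border pick-up: 113 × 19/18 = 119.28 → 119.

Cast on 303 stitches; work 680 rows; border pick-up 119 stitches.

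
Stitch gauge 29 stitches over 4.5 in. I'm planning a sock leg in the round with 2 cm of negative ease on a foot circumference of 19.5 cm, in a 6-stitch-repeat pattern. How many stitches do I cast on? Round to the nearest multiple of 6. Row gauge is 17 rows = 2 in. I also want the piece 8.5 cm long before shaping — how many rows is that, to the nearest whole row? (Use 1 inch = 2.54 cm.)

Finished = 19.5 − 2 = 17.5 cm.
17.5 cm × 1/2.54 = 6.89 inches.
29/4.5 = 6.444 sts per in; 6.89 × 6.444 = 44.40 sts.
Nearest multiple of 6 → 42.
8.5 cm = 3.35 inches; × 8.5 = 28.44 → 28 rows.

Cast on 42 stitches; work 28 rows.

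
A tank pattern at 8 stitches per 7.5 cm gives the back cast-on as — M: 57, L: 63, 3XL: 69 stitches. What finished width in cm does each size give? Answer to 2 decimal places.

M 53.44 cm; L 59.06 cm; 3XL 64.69 cm.

8/7.5 = 1.067 sts per cm.
M: 57 / 1.067 = 53.438 → 53.44 cm.
L: 63 / 1.067 = 59.062 → 59.06 cm.
3XL: 69 / 1.067 = 64.688 → 64.69 cm.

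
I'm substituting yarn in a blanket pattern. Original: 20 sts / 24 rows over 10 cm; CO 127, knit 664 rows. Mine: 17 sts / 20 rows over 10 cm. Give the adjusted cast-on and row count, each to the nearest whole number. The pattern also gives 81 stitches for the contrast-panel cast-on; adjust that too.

Cast on 108 stitches; work 553 rows; contrast-panel cast-on 69 stitches.

Stitches: 127 × 17/20 = 107.95 → 108.
Rows: 664 × 20/24 = 553.33 → 553.
contrast-panel cast-on: 81 × 17/20 = 68.85 → 69.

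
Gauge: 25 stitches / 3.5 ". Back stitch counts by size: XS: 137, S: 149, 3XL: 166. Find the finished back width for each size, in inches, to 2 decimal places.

25/3.5 = 7.143 sts per in.
XS: 137 / 7.143 = 19.180 → 19.18 in.
S: 149 / 7.143 = 20.860 → 20.86 in.
3XL: 166 / 7.143 = 23.240 → 23.24 in.

XS 19.18 inches; S 20.86 inches; 3XL 23.24 inches.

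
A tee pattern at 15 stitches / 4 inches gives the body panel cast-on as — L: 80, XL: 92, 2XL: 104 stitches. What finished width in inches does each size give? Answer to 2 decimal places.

L 21.33 inches; XL 24.53 inches; 2XL 27.73 inches.

15/4 = 3.75 sts per in.
L: 80 / 3.75 = 21.333 → 21.33 in.
XL: 92 / 3.75 = 24.533 → 24.53 in.
2XL: 104 / 3.75 = 27.733 → 27.73 in.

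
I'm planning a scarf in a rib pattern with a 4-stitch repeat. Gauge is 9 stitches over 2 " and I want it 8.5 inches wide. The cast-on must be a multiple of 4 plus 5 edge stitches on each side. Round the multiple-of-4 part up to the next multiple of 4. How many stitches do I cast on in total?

Cast on 42 stitches.

9 / 2 = 4.5 sts per inch.
8.5 × 4.5 = 38.25 sts.
Less 10 edge sts → 28.25 for the repeat.
Next multiple of 4: 32.
Add back 10 edge sts → 42.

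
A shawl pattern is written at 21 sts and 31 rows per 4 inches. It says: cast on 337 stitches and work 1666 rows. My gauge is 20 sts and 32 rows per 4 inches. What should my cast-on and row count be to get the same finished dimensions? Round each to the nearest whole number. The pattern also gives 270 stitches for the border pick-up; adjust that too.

Stitches: 337 × 20/21 = 320.95 → 321.
Rows: 1666 × 32/31 = 1719.74 → 1720.
border pick-up: 270 × 20/21 = 257.14 → 257.

Cast on 321 stitches; work 1720 rows; border pick-up 257 stitches.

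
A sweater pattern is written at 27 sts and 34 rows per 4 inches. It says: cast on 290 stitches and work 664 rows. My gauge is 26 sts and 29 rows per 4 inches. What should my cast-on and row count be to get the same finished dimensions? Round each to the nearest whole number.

Stitches: 290 × 26/27 = 279.26 → 279.
Rows: 664 × 29/34 = 566.35 → 566.

Cast on 279 stitches; work 566 rows.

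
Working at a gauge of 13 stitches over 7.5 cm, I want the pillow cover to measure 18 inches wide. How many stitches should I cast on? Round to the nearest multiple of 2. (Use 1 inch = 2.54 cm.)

18 in = 45.72 cm.
13 stitches / 7.5 cm = 1.733 stitches per cm.
45.72 × 1.733 = 79.25 stitches.
Round to nearest multiple of 2 → 80.

80 stitches.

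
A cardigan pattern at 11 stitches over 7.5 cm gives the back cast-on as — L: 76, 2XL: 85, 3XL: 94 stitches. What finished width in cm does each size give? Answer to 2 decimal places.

11/7.5 = 1.467 sts per cm.
L: 76 / 1.467 = 51.818 → 51.82 cm.
2XL: 85 / 1.467 = 57.955 → 57.95 cm.
3XL: 94 / 1.467 = 64.091 → 64.09 cm.

L 51.82 cm; 2XL 57.95 cm; 3XL 64.09 cm.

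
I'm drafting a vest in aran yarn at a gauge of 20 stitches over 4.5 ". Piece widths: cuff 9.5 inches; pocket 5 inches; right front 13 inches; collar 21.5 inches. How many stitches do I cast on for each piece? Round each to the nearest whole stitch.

cuff 42; pocket 22; right front 58; collar 96.

Rate = 20/4.5 = 4.444 sts per in.
cuff: 9.5 × 4.444 = 42.22 → 42.
pocket: 5 × 4.444 = 22.22 → 22.
right front: 13 × 4.444 = 57.78 → 58.
collar: 21.5 × 4.444 = 95.56 → 96.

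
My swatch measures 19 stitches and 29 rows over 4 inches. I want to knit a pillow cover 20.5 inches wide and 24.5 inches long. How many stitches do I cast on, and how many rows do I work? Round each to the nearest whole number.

Cast on 97 stitches and work 178 rows.

Stitch gauge = 19/4 = 4.75 sts/in; 20.5 × 4.75 = 97.38 → 97 sts.
Row gauge = 29/4 = 7.25 rows/in; 24.5 × 7.25 = 177.62 → 178 rows.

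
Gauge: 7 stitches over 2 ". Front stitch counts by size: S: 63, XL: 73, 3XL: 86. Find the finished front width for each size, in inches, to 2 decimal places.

7/2 = 3.5 sts per in.
S: 63 / 3.5 = 18.000 → 18.00 in.
XL: 73 / 3.5 = 20.857 → 20.86 in.
3XL: 86 / 3.5 = 24.571 → 24.57 in.

S 18.00 inches; XL 20.86 inches; 3XL 24.57 inches.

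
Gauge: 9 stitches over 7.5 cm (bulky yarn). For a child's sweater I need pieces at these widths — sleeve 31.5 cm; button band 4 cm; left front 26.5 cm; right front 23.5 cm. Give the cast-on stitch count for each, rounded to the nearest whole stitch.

Rate = 9/7.5 = 1.2 sts per cm.
sleeve: 31.5 × 1.2 = 37.80 → 38.
button band: 4 × 1.2 = 4.80 → 5.
left front: 26.5 × 1.2 = 31.80 → 32.
right front: 23.5 × 1.2 = 28.20 → 28.

sleeve 38; button band 5; left front 32; right front 28.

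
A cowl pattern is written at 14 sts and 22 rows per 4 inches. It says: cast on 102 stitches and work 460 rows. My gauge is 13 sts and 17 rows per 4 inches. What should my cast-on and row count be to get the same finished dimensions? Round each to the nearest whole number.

Stitches: 102 × 13/14 = 94.71 → 95.
Rows: 460 × 17/22 = 355.45 → 355.

Cast on 95 stitches; work 355 rows.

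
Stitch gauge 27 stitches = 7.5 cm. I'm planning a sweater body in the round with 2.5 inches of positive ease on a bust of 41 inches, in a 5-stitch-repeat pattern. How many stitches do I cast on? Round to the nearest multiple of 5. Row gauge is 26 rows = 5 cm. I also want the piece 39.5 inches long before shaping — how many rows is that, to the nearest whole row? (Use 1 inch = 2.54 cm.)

Cast on 400 stitches; work 522 rows.

Finished = 41 + 2.5 = 43.5 inches.
43.5 inches × 2.54 = 110.49 cm.
27/7.5 = 3.6 sts per cm; 110.49 × 3.6 = 397.76 sts.
Nearest multiple of 5 → 400.
39.5 inches = 100.33 cm; × 5.2 = 521.72 → 522 rows.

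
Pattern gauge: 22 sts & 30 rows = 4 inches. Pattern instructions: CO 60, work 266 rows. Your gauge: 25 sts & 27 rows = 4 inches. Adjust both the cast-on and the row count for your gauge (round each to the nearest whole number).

Cast on 68 stitches; work 239 rows.

Stitches: 60 × 25/22 = 68.18 → 68.
Rows: 266 × 27/30 = 239.40 → 239.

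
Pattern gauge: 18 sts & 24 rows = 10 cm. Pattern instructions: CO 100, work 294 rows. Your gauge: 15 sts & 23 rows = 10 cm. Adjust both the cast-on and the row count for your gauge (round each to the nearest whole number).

Cast on 83 stitches; work 282 rows.

Stitches: 100 × 15/18 = 83.33 → 83.
Rows: 294 × 23/24 = 281.75 → 282.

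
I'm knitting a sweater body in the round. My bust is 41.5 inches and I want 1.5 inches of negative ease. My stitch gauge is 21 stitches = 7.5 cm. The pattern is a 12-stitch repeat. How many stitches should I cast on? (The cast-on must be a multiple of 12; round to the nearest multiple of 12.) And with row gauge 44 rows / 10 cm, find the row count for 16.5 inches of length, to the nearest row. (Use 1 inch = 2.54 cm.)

Finished = 41.5 − 1.5 = 40 inches.
40 inches × 2.54 = 101.60 cm.
21/7.5 = 2.8 sts per cm; 101.60 × 2.8 = 284.48 sts.
Nearest multiple of 12 → 288.
16.5 inches = 41.91 cm; × 4.4 = 184.40 → 184 rows.

Cast on 288 stitches; work 184 rows.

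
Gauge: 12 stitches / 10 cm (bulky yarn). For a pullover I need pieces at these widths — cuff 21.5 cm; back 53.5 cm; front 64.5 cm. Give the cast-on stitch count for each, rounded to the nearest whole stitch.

cuff 26; back 64; front 77.

Rate = 12/10 = 1.2 sts per cm.
cuff: 21.5 × 1.2 = 25.80 → 26.
back: 53.5 × 1.2 = 64.20 → 64.
front: 64.5 × 1.2 = 77.40 → 77.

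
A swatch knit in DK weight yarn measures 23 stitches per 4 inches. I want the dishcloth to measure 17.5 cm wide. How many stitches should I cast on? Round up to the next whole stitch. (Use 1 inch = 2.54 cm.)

40 stitches.

17.5 cm = 6.89 in.
23 stitches / 4 in = 5.75 stitches per inch.
6.89 × 5.75 = 39.62 stitches.
Round up → 40.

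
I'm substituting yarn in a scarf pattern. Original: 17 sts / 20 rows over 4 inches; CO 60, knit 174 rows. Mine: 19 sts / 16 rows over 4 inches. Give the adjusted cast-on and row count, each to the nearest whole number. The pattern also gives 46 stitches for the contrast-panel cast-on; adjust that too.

Cast on 67 stitches; work 139 rows; contrast-panel cast-on 51 stitches.

Stitches: 60 × 19/17 = 67.06 → 67.
Rows: 174 × 16/20 = 139.20 → 139.
contrast-panel cast-on: 46 × 19/17 = 51.41 → 51.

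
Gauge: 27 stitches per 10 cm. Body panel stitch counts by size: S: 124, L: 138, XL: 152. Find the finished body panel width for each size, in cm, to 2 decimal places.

S 45.93 cm; L 51.11 cm; XL 56.30 cm.

27/10 = 2.7 sts per cm.
S: 124 / 2.7 = 45.926 → 45.93 cm.
L: 138 / 2.7 = 51.111 → 51.11 cm.
XL: 152 / 2.7 = 56.296 → 56.30 cm.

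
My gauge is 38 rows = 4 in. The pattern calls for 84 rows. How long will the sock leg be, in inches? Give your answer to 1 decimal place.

38 rows / 4 inch = 9.5 rows per inch.
84 / 9.5 = 8.84 inches.

8.8 inches.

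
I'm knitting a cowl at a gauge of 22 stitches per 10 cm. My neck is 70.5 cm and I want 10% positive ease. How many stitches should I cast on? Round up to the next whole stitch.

Finished = 70.5 × 1.10 = 77.55 cm.
22 / 10 = 2.2 sts per cm.
77.55 × 2.2 = 170.61 sts.
→ 171 sts.

171 stitches.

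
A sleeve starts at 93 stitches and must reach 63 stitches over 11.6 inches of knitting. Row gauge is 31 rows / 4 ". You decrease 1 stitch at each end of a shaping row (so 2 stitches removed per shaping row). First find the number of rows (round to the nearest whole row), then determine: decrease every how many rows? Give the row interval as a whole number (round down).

Decrease every 6th row.

Rows = 11.6 × 7.75 = 89.9 → 90 rows.
Stitches to remove: 30 → 15 shaping rows (at 2 st each).
90 / 15 = 6.00 → every 6 rows.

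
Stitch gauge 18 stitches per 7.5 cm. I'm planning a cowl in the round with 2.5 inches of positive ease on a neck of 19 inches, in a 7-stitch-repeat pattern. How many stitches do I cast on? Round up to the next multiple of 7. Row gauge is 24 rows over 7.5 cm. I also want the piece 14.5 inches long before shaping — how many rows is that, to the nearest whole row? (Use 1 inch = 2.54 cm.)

Finished = 19 + 2.5 = 21.5 inches.
21.5 inches × 2.54 = 54.61 cm.
18/7.5 = 2.4 sts per cm; 54.61 × 2.4 = 131.06 sts.
Next multiple of 7 → 133.
14.5 inches = 36.83 cm; × 3.2 = 117.86 → 118 rows.

Cast on 133 stitches; work 118 rows.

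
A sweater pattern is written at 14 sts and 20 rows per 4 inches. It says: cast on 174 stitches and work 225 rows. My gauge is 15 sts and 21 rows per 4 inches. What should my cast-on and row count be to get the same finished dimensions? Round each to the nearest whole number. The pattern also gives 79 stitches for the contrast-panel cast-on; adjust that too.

Cast on 186 stitches; work 236 rows; contrast-panel cast-on 85 stitches.

Stitches: 174 × 15/14 = 186.43 → 186.
Rows: 225 × 21/20 = 236.25 → 236.
contrast-panel cast-on: 79 × 15/14 = 84.64 → 85.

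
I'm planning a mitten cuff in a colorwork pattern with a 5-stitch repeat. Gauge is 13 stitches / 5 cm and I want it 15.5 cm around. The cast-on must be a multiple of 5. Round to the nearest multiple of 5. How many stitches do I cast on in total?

13 / 5 = 2.6 sts per cm.
15.5 × 2.6 = 40.30 sts.
Nearest multiple of 5: 40.

Cast on 40 stitches.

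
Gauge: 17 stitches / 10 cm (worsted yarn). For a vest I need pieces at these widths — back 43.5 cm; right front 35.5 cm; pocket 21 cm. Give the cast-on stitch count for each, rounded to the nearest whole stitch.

back 74; right front 60; pocket 36.

Rate = 17/10 = 1.7 sts per cm.
back: 43.5 × 1.7 = 73.95 → 74.
right front: 35.5 × 1.7 = 60.35 → 60.
pocket: 21 × 1.7 = 35.70 → 36.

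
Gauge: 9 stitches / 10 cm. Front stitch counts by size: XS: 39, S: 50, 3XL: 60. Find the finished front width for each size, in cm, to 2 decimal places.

9/10 = 0.9 sts per cm.
XS: 39 / 0.9 = 43.333 → 43.33 cm.
S: 50 / 0.9 = 55.556 → 55.56 cm.
3XL: 60 / 0.9 = 66.667 → 66.67 cm.

XS 43.33 cm; S 55.56 cm; 3XL 66.67 cm.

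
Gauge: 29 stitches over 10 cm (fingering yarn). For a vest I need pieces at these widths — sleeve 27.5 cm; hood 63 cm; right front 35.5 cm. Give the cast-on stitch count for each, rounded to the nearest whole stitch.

sleeve 80; hood 183; right front 103.

Rate = 29/10 = 2.9 sts per cm.
sleeve: 27.5 × 2.9 = 79.75 → 80.
hood: 63 × 2.9 = 182.70 → 183.
right front: 35.5 × 2.9 = 102.95 → 103.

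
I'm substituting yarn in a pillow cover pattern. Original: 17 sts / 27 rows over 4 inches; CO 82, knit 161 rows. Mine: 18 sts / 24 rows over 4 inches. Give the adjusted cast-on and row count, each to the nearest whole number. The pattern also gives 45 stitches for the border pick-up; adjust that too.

Stitches: 82 × 18/17 = 86.82 → 87.
Rows: 161 × 24/27 = 143.11 → 143.
border pick-up: 45 × 18/17 = 47.65 → 48.

Cast on 87 stitches; work 143 rows; border pick-up 48 stitches.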